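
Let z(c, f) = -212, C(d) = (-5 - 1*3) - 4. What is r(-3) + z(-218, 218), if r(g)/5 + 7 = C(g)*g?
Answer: -67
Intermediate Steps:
C(d) = -12 (C(d) = (-5 - 3) - 4 = -8 - 4 = -12)
r(g) = -35 - 60*g (r(g) = -35 + 5*(-12*g) = -35 - 60*g)
r(-3) + z(-218, 218) = (-35 - 60*(-3)) - 212 = (-35 + 180) - 212 = 145 - 212 = -67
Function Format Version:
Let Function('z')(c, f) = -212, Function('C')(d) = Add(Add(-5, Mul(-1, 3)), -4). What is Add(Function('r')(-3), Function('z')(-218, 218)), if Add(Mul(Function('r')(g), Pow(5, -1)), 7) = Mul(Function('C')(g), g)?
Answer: -67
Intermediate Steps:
Function('C')(d) = -12 (Function('C')(d) = Add(Add(-5, -3), -4) = Add(-8, -4) = -12)
Function('r')(g) = Add(-35, Mul(-60, g)) (Function('r')(g) = Add(-35, Mul(5, Mul(-12, g))) = Add(-35, Mul(-60, g)))
Add(Function('r')(-3), Function('z')(-218, 218)) = Add(Add(-35, Mul(-60, -3)), -212) = Add(Add(-35, 180), -212) = Add(145, -212) = -67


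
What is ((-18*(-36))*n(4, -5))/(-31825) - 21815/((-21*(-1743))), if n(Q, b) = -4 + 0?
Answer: -599387399/1164890475 ≈ -0.51454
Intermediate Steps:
n(Q, b) = -4
((-18*(-36))*n(4, -5))/(-31825) - 21815/((-21*(-1743))) = (-18*(-36)*(-4))/(-31825) - 21815/((-21*(-1743))) = (648*(-4))*(-1/31825) - 21815/36603 = -2592*(-1/31825) - 21815*1/36603 = 2592/31825 - 21815/36603 = -599387399/1164890475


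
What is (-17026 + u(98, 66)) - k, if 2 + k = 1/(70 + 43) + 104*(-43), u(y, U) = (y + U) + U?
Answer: -1392387/113 ≈ -12322.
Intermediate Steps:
u(y, U) = y + 2*U (u(y, U) = (U + y) + U = y + 2*U)
k = -505561/113 (k = -2 + (1/(70 + 43) + 104*(-43)) = -2 + (1/113 - 4472) = -2 - 505335/113 = -505561/113 ≈ -4474.0)
(-17026 + u(98, 66)) - k = (-17026 + (98 + 2*66)) - 1*(-505561/113) = (-17026 + (98 + 132)) + 505561/113 = (-17026 + 230) + 505561/113 = -16796 + 505561/113 = -1392387/113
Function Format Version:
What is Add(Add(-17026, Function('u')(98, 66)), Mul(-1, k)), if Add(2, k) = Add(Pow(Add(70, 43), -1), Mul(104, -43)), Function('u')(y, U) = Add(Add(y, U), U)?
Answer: Rational(-1392387, 113) ≈ -12322.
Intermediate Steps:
Function('u')(y, U) = Add(y, Mul(2, U)) (Function('u')(y, U) = Add(Add(U, y), U) = Add(y, Mul(2, U)))
k = Rational(-505561, 113) (k = Add(-2, Add(Pow(Add(70, 43), -1), Mul(104, -43))) = Add(-2, Add(Pow(113, -1), -4472)) = Add(-2, Add(Rational(1, 113), -4472)) = Add(-2, Rational(-505335, 113)) = Rational(-505561, 113) ≈ -4474.0)
Add(Add(-17026, Function('u')(98, 66)), Mul(-1, k)) = Add(Add(-17026, Add(98, Mul(2, 66))), Mul(-1, Rational(-505561, 113))) = Add(Add(-17026, Add(98, 132)), Rational(505561, 113)) = Add(Add(-17026, 230), Rational(505561, 113)) = Add(-16796, Rational(505561, 113)) = Rational(-1392387, 113)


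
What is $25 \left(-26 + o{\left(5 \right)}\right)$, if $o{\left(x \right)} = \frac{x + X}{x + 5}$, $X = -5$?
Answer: $-650$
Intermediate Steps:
$o{\left(x \right)} = \frac{-5 + x}{5 + x}$ ($o{\left(x \right)} = \frac{x - 5}{x + 5} = \frac{-5 + x}{5 + x}$)
$25 \left(-26 + o{\left(5 \right)}\right) = 25 \left(-26 + \frac{-5 + 5}{5 + 5}\right) = 25 \left(-26 + \frac{1}{10} \cdot 0\right) = 25 \left(-26 + 0\right) = 25 \left(-26\right) = -650$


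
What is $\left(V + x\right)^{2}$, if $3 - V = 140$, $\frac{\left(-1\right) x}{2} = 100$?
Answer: $113569$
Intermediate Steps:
$x = -200$ ($x = \left(-2\right) 100 = -200$)
$V = -137$ ($V = 3 - 140 = -137$)
$\left(V + x\right)^{2} = \left(-137 - 200\right)^{2} = \left(-337\right)^{2} = 113569$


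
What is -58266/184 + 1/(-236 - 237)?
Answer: -13780001/43516 ≈ -316.67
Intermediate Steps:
-58266/184 + 1/(-236 - 237) = -58266/184 + 1/(-473) = -249*117/92 - 1/473 = -29133/92 - 1/473 = -13780001/43516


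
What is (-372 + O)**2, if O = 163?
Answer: 43681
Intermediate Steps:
(-372 + O)**2 = (-372 + 163)**2 = (-209)**2 = 43681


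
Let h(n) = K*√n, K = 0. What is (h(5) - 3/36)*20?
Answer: -5/3 ≈ -1.6667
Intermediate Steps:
h(n) = 0 (h(n) = 0*√n = 0)
(h(5) - 3/36)*20 = (0 - 3/36)*20 = (0 - 3*1/36)*20 = (0 - 1/12)*20 = -1/12*20 = -5/3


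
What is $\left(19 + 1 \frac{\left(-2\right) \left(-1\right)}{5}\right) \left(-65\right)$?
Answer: $-1261$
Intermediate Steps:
$\left(19 + 1 \frac{\left(-2\right) \left(-1\right)}{5}\right) \left(-65\right) = \left(19 + 1 \cdot 2 \cdot \frac{1}{5}\right) \left(-65\right) = \left(19 + 1 \cdot \frac{2}{5}\right) \left(-65\right) = \left(19 + \frac{2}{5}\right) \left(-65\right) = \frac{97}{5} \left(-65\right) = -1261$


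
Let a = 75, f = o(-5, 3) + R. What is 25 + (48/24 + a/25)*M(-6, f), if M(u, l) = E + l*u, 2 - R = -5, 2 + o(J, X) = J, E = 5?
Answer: 50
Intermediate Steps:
o(J, X) = -2 + J
R = 7 (R = 2 - 1*(-5) = 2 + 5 = 7)
f = 0 (f = (-2 - 5) + 7 = -7 + 7 = 0)
M(u, l) = 5 + l*u
25 + (48/24 + a/25)*M(-6, f) = 25 + (48/24 + 75/25)*(5 + 0*(-6)) = 25 + (48*(1/24) + 75*(1/25))*(5 + 0) = 25 + (2 + 3)*5 = 25 + 5*5 = 25 + 25 = 50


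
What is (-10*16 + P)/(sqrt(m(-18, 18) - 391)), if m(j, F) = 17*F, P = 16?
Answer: 144*I*sqrt(85)/85 ≈ 15.619*I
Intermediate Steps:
(-10*16 + P)/(sqrt(m(-18, 18) - 391)) = (-10*16 + 16)/(sqrt(17*18 - 391)) = (-160 + 16)/(sqrt(306 - 391)) = -144*(-I*sqrt(85)/85) = -(-144)*I*sqrt(85)/85 = 144*I*sqrt(85)/85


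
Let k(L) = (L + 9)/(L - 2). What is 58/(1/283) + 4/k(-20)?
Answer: 16422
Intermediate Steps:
k(L) = (9 + L)/(-2 + L)
58/(1/283) + 4/k(-20) = 58/(1/283) + 4/(((9 - 20)/(-2 - 20))) = 58/(1/283) + 4/((-11/(-22))) = 58*283 + 4/((-1/22*(-11))) = 16414 + 4/(1/2) = 16414 + 4*2 = 16414 + 8 = 16422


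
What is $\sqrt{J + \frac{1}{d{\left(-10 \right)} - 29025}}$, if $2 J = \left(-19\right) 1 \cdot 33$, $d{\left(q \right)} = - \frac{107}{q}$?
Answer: $\frac{i \sqrt{105565444008766}}{580286} \approx 17.706 i$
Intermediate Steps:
$J = - \frac{627}{2}$ ($J = \frac{\left(-19\right) 1 \cdot 33}{2} = \frac{\left(-19\right) 33}{2} = \frac{1}{2} \left(-627\right) = - \frac{627}{2} \approx -313.5$)
$\sqrt{J + \frac{1}{d{\left(-10 \right)} - 29025}} = \sqrt{- \frac{627}{2} + \frac{1}{- \frac{107}{-10} - 29025}} = \sqrt{- \frac{627}{2} + \frac{1}{\left(-107\right) \left(- \frac{1}{10}\right) - 29025}} = \sqrt{- \frac{627}{2} + \frac{1}{\frac{107}{10} - 29025}} = \sqrt{- \frac{627}{2} + \frac{1}{- \frac{290143}{10}}} = \sqrt{- \frac{627}{2} - \frac{10}{290143}} = \sqrt{- \frac{181919681}{580286}} = \frac{i \sqrt{105565444008766}}{580286}$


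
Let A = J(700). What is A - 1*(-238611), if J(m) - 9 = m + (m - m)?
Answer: 239320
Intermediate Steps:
J(m) = 9 + m (J(m) = 9 + (m + (m - m)) = 9 + (m + 0) = 9 + m)
A = 709 (A = 9 + 700 = 709)
A - 1*(-238611) = 709 - 1*(-238611) = 709 + 238611 = 239320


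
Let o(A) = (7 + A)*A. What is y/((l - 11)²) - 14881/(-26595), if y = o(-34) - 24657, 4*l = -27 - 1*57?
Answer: -616100561/27233280 ≈ -22.623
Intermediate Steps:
l = -21 (l = (-27 - 1*57)/4 = (-27 - 57)/4 = (¼)*(-84) = -21)
o(A) = A*(7 + A)
y = -23739 (y = -34*(7 - 34) - 24657 = -34*(-27) - 24657 = 918 - 24657 = -23739)
y/((l - 11)²) - 14881/(-26595) = -23739/(-21 - 11)² - 14881/(-26595) = -23739/((-32)²) - 14881*(-1/26595) = -23739/1024 + 14881/26595 = -616100561/27233280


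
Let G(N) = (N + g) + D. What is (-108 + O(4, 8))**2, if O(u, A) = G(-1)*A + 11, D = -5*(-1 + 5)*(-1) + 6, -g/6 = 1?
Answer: 3025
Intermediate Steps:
g = -6 (g = -6*1 = -6)
D = 26 (D = -5*4*(-1) + 6 = -20*(-1) + 6 = 20 + 6 = 26)
G(N) = 20 + N (G(N) = (N - 6) + 26 = (-6 + N) + 26 = 20 + N)
O(u, A) = 11 + 19*A (O(u, A) = (20 - 1)*A + 11 = 19*A + 11 = 11 + 19*A)
(-108 + O(4, 8))**2 = (-108 + (11 + 19*8))**2 = (-108 + (11 + 152))**2 = (-108 + 163)**2 = 55**2 = 3025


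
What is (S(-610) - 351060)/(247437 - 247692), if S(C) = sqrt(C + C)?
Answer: 23404/17 - 2*I*sqrt(305)/255 ≈ 1376.7 - 0.13697*I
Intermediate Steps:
S(C) = sqrt(2)*sqrt(C) (S(C) = sqrt(2*C) = sqrt(2)*sqrt(C))
(S(-610) - 351060)/(247437 - 247692) = (sqrt(2)*sqrt(-610) - 351060)/(247437 - 247692) = (sqrt(2)*(I*sqrt(610)) - 351060)/(-255) = (2*I*sqrt(305) - 351060)*(-1/255) = (-351060 + 2*I*sqrt(305))*(-1/255) = 23404/17 - 2*I*sqrt(305)/255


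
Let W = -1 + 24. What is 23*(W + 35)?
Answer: 1334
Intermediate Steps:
W = 23
23*(W + 35) = 23*(23 + 35) = 23*58 = 1334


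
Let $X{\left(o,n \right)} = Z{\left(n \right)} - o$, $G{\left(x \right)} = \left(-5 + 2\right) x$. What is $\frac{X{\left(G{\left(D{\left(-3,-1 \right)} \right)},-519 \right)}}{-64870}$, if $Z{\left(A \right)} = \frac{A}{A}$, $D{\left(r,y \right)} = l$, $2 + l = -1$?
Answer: $\frac{4}{32435} \approx 0.00012332$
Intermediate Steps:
$l = -3$ ($l = -2 - 1 = -3$)
$D{\left(r,y \right)} = -3$
$Z{\left(A \right)} = 1$
$G{\left(x \right)} = - 3 x$
$X{\left(o,n \right)} = 1 - o$
$\frac{X{\left(G{\left(D{\left(-3,-1 \right)} \right)},-519 \right)}}{-64870} = \frac{1 - \left(-3\right) \left(-3\right)}{-64870} = \left(1 - 9\right) \left(- \frac{1}{64870}\right) = \left(-8\right) \left(- \frac{1}{64870}\right) = \frac{4}{32435}$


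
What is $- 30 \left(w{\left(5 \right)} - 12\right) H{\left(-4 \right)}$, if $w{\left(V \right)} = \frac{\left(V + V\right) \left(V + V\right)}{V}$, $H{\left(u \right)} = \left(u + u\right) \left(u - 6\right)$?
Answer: $-19200$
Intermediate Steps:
$H{\left(u \right)} = 2 u \left(-6 + u\right)$
$w{\left(V \right)} = 4 V$ ($w{\left(V \right)} = \frac{2 V 2 V}{V} = \frac{4 V^{2}}{V} = 4 V$)
$- 30 \left(w{\left(5 \right)} - 12\right) H{\left(-4 \right)} = - 30 \left(4 \cdot 5 - 12\right) 2 \left(-4\right) \left(-6 - 4\right) = - 30 \left(20 - 12\right) 2 \left(-4\right) \left(-10\right) = \left(-30\right) 8 \cdot 80 = \left(-240\right) 80 = -19200$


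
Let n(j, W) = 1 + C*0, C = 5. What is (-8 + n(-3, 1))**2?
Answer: 49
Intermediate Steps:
n(j, W) = 1 (n(j, W) = 1 + 5*0 = 1 + 0 = 1)
(-8 + n(-3, 1))**2 = (-8 + 1)**2 = (-7)**2 = 49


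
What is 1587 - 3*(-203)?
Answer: 2196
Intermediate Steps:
1587 - 3*(-203) = 1587 - 1*(-609) = 1587 + 609 = 2196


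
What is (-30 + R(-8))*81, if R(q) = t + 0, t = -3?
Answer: -2673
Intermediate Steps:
R(q) = -3 (R(q) = -3 + 0 = -3)
(-30 + R(-8))*81 = (-30 - 3)*81 = -33*81 = -2673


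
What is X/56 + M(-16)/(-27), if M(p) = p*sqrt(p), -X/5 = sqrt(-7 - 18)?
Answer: 2909*I/1512 ≈ 1.9239*I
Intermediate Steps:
X = -25*I (X = -5*sqrt(-7 - 18) = -25*I ≈ -25.0*I)
M(p) = p**(3/2)
X/56 + M(-16)/(-27) = -25*I/56 + (-16)**(3/2)/(-27) = -25*I*(1/56) - 64*I*(-1/27) = -25*I/56 + 64*I/27 = 2909*I/1512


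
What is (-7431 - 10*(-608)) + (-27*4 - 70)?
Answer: -1529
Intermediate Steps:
(-7431 - 10*(-608)) + (-27*4 - 70) = (-7431 + 6080) + (-108 - 70) = -1351 - 178 = -1529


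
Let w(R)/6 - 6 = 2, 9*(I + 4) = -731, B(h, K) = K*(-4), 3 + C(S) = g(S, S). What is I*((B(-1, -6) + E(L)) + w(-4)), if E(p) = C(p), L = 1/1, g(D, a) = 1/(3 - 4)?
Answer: -52156/9 ≈ -5795.1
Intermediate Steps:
g(D, a) = -1 (g(D, a) = 1/(-1) = -1)
C(S) = -4 (C(S) = -3 - 1 = -4)
L = 1
B(h, K) = -4*K
I = -767/9 (I = -4 + (1/9)*(-731) = -4 - 731/9 = -767/9 ≈ -85.222)
w(R) = 48 (w(R) = 36 + 6*2 = 36 + 12 = 48)
E(p) = -4
I*((B(-1, -6) + E(L)) + w(-4)) = -767*((-4*(-6) - 4) + 48)/9 = -767*((24 - 4) + 48)/9 = -767*(20 + 48)/9 = -767/9*68 = -52156/9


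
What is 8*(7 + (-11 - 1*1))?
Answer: -40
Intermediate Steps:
8*(7 + (-11 - 1*1)) = 8*(7 + (-11 - 1)) = 8*(7 - 12) = 8*(-5) = -40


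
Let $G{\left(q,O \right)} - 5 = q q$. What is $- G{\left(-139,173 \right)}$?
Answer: $-19326$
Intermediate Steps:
$G{\left(q,O \right)} = 5 + q^{2}$ ($G{\left(q,O \right)} = 5 + q q = 5 + q^{2}$)
$- G{\left(-139,173 \right)} = - (5 + \left(-139\right)^{2}) = - (5 + 19321) = \left(-1\right) 19326 = -19326$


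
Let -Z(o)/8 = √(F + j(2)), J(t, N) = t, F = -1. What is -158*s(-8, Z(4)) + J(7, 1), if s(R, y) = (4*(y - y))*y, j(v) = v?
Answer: 7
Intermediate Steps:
Z(o) = -8 (Z(o) = -8*√(-1 + 2) = -8*√1 = -8*1 = -8)
s(R, y) = 0 (s(R, y) = (4*0)*y = 0*y = 0)
-158*s(-8, Z(4)) + J(7, 1) = -158*0 + 7 = 0 + 7 = 7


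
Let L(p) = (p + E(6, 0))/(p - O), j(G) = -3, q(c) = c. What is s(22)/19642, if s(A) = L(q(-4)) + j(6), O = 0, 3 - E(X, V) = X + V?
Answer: -5/78568 ≈ -6.3639e-5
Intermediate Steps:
E(X, V) = 3 - V - X (E(X, V) = 3 - (X + V) = 3 - (V + X) = 3 + (-V - X) = 3 - V - X)
L(p) = (-3 + p)/p (L(p) = (p + (3 - 1*0 - 1*6))/(p - 1*0) = (p + (3 + 0 - 6))/(p + 0) = (p - 3)/p = (-3 + p)/p)
s(A) = -5/4 (s(A) = (-3 - 4)/(-4) - 3 = -1/4*(-7) - 3 = 7/4 - 3 = -5/4)
s(22)/19642 = -5/4/19642 = -5/4*1/19642 = -5/78568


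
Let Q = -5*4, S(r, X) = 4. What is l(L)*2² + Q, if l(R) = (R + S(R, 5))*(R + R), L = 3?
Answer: 148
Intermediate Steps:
l(R) = 2*R*(4 + R) (l(R) = (R + 4)*(R + R) = (4 + R)*(2*R) = 2*R*(4 + R))
Q = -20
l(L)*2² + Q = (2*3*(4 + 3))*2² - 20 = (2*3*7)*4 - 20 = 42*4 - 20 = 168 - 20 = 148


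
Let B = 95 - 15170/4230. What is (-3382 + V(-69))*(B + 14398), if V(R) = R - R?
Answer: -20728352404/423 ≈ -4.9003e+7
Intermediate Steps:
B = 38668/423 (B = 95 - 15170*1/4230 = 95 - 1517/423 = 38668/423 ≈ 91.414)
V(R) = 0
(-3382 + V(-69))*(B + 14398) = (-3382 + 0)*(38668/423 + 14398) = -3382*6129022/423 = -20728352404/423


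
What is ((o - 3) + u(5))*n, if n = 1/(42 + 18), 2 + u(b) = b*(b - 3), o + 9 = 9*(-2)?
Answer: -11/30 ≈ -0.36667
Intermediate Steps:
o = -27 (o = -9 + 9*(-2) = -9 - 18 = -27)
u(b) = -2 + b*(-3 + b) (u(b) = -2 + b*(b - 3) = -2 + b*(-3 + b))
n = 1/60 ≈ 0.016667
((o - 3) + u(5))*n = ((-27 - 3) + (-2 + 5² - 3*5))*(1/60) = (-30 + (-2 + 25 - 15))*(1/60) = (-30 + 8)*(1/60) = -22*1/60 = -11/30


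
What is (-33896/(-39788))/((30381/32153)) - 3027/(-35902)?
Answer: 19413393983/19690703214 ≈ 0.98592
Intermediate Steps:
(-33896/(-39788))/((30381/32153)) - 3027/(-35902) = (-33896*(-1/39788))/((30381*(1/32153))) - 3027*(-1/35902) = 8474/(9947*(30381/32153)) + 3027/35902 = (8474/9947)*(32153/30381) + 3027/35902 = 14340238/15905253 + 3027/35902 = 19413393983/19690703214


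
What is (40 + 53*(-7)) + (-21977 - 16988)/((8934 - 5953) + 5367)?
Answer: -2802153/8348 ≈ -335.67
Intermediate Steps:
(40 + 53*(-7)) + (-21977 - 16988)/((8934 - 5953) + 5367) = (40 - 371) - 38965/(2981 + 5367) = -331 - 38965/8348 = -2802153/8348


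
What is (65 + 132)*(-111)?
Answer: -21867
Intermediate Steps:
(65 + 132)*(-111) = 197*(-111) = -21867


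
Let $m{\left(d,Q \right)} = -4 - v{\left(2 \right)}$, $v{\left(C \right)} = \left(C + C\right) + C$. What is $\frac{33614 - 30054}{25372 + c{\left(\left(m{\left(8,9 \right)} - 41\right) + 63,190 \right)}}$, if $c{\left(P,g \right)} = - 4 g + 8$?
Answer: $\frac{178}{1231} \approx 0.1446$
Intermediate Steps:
$v{\left(C \right)} = 3 C$ ($v{\left(C \right)} = 2 C + C = 3 C$)
$m{\left(d,Q \right)} = -10$ ($m{\left(d,Q \right)} = -4 - 3 \cdot 2 = -4 - 6 = -10$)
$c{\left(P,g \right)} = 8 - 4 g$
$\frac{33614 - 30054}{25372 + c{\left(\left(m{\left(8,9 \right)} - 41\right) + 63,190 \right)}} = \frac{33614 - 30054}{25372 + \left(8 - 760\right)} = \frac{3560}{25372 + \left(8 - 760\right)} = \frac{3560}{25372 - 752} = \frac{3560}{24620} = 3560 \cdot \frac{1}{24620} = \frac{178}{1231}$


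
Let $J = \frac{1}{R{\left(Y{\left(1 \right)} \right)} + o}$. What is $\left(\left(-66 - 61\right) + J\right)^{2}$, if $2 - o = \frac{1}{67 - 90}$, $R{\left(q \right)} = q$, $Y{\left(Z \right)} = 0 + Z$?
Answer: $\frac{78623689}{4900} \approx 16046.0$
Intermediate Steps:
$Y{\left(Z \right)} = Z$
$o = \frac{47}{23}$ ($o = 2 - \frac{1}{67 - 90} = 2 - \frac{1}{-23} = 2 - - \frac{1}{23} = 2 + \frac{1}{23} = \frac{47}{23} \approx 2.0435$)
$J = \frac{23}{70}$ ($J = \frac{1}{1 + \frac{47}{23}} = \frac{1}{\frac{70}{23}} = \frac{23}{70} \approx 0.32857$)
$\left(\left(-66 - 61\right) + J\right)^{2} = \left(\left(-66 - 61\right) + \frac{23}{70}\right)^{2} = \left(-127 + \frac{23}{70}\right)^{2} = \left(- \frac{8867}{70}\right)^{2} = \frac{78623689}{4900}$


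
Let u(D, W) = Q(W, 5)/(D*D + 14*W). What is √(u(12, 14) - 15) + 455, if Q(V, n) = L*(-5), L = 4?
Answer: 455 + 16*I*√17/17 ≈ 455.0 + 3.8806*I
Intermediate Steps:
Q(V, n) = -20 (Q(V, n) = 4*(-5) = -20)
u(D, W) = -20/(D² + 14*W) (u(D, W) = -20/(D*D + 14*W) = -20/(D² + 14*W))
√(u(12, 14) - 15) + 455 = √(-20/(12² + 14*14) - 15) + 455 = √(-20/(144 + 196) - 15) + 455 = √(-20/340 - 15) + 455 = √(-20*1/340 - 15) + 455 = √(-1/17 - 15) + 455 = √(-256/17) + 455 = 16*I*√17/17 + 455 = 455 + 16*I*√17/17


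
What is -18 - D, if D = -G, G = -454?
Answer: -472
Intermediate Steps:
D = 454 (D = -1*(-454) = 454)
-18 - D = -18 - 1*454 = -18 - 454 = -472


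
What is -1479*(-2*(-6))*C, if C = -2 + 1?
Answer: 17748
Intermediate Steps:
C = -1
-1479*(-2*(-6))*C = -1479*(-2*(-6))*(-1) = -17748*(-1) = -1479*(-12) = 17748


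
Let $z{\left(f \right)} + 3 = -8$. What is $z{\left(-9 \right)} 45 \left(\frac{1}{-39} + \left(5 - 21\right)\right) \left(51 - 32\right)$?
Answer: $\frac{1959375}{13} \approx 1.5072 \cdot 10^{5}$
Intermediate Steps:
$z{\left(f \right)} = -11$ ($z{\left(f \right)} = -3 - 8 = -11$)
$z{\left(-9 \right)} 45 \left(\frac{1}{-39} + \left(5 - 21\right)\right) \left(51 - 32\right) = \left(-11\right) 45 \left(\frac{1}{-39} + \left(5 - 21\right)\right) \left(51 - 32\right) = - 495 \left(- \frac{1}{39} - 16\right) 19 = - 495 \left(\left(- \frac{625}{39}\right) 19\right) = \left(-495\right) \left(- \frac{11875}{39}\right) = \frac{1959375}{13}$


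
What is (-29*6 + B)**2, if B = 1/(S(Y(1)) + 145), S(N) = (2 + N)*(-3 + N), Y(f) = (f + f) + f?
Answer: 636502441/21025 ≈ 30274.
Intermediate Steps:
Y(f) = 3*f (Y(f) = 2*f + f = 3*f)
S(N) = (-3 + N)*(2 + N)
B = 1/145 (B = 1/((-6 + (3*1)**2 - 3) + 145) = 1/((-6 + 3**2 - 1*3) + 145) = 1/((-6 + 9 - 3) + 145) = 1/(0 + 145) = 1/145 ≈ 0.0068966)
(-29*6 + B)**2 = (-29*6 + 1/145)**2 = (-174 + 1/145)**2 = (-25229/145)**2 = 636502441/21025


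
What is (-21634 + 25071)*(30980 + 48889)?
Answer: 274509753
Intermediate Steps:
(-21634 + 25071)*(30980 + 48889) = 3437*79869 = 274509753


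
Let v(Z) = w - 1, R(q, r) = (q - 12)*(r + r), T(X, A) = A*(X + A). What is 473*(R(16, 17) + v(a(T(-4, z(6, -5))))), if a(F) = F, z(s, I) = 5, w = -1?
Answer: 63382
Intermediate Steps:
T(X, A) = A*(A + X)
R(q, r) = 2*r*(-12 + q) (R(q, r) = (-12 + q)*(2*r) = 2*r*(-12 + q))
v(Z) = -2 (v(Z) = -1 - 1 = -2)
473*(R(16, 17) + v(a(T(-4, z(6, -5))))) = 473*(2*17*(-12 + 16) - 2) = 473*(2*17*4 - 2) = 473*(136 - 2) = 473*134 = 63382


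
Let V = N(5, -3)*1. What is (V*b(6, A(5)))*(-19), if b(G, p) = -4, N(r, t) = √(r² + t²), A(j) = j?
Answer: 76*√34 ≈ 443.15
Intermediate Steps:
V = √34 (V = √(5² + (-3)²)*1 = √(25 + 9)*1 = √34*1 = √34 ≈ 5.8309)
(V*b(6, A(5)))*(-19) = (√34*(-4))*(-19) = -4*√34*(-19) = 76*√34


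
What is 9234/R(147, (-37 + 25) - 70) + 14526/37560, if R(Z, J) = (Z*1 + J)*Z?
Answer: 5395833/3987620 ≈ 1.3531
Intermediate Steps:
R(Z, J) = Z*(J + Z) (R(Z, J) = (Z + J)*Z = (J + Z)*Z = Z*(J + Z))
9234/R(147, (-37 + 25) - 70) + 14526/37560 = 9234/((147*(((-37 + 25) - 70) + 147))) + 14526/37560 = 9234/((147*((-12 - 70) + 147))) + 14526*(1/37560) = 9234/((147*(-82 + 147))) + 2421/6260 = 9234/((147*65)) + 2421/6260 = 9234/9555 + 2421/6260 = 9234*(1/9555) + 2421/6260 = 3078/3185 + 2421/6260 = 5395833/3987620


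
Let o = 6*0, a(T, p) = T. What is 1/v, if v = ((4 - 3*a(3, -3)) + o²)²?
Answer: 1/25 ≈ 0.040000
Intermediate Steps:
o = 0
v = 25 (v = ((4 - 3*3) + 0²)² = ((4 - 9) + 0)² = (-5 + 0)² = (-5)² = 25)
1/v = 1/25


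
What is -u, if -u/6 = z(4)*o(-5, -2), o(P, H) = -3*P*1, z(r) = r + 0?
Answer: 360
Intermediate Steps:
z(r) = r
o(P, H) = -3*P
u = -360 (u = -24*(-3*(-5)) = -24*15 = -6*60 = -360)
-u = -1*(-360) = 360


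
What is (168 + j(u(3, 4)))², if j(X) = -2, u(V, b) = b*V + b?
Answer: 27556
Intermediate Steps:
u(V, b) = b + V*b (u(V, b) = V*b + b = b + V*b)
(168 + j(u(3, 4)))² = (168 - 2)² = 166² = 27556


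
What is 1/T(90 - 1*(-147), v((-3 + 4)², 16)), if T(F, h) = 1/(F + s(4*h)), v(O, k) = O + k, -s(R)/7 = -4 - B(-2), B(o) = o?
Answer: 251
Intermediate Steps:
s(R) = 14 (s(R) = -7*(-4 - 1*(-2)) = -7*(-4 + 2) = -7*(-2) = 14)
T(F, h) = 1/(14 + F) (T(F, h) = 1/(F + 14) = 1/(14 + F))
1/T(90 - 1*(-147), v((-3 + 4)², 16)) = 1/(1/(14 + (90 - 1*(-147)))) = 1/(1/(14 + (90 + 147))) = 1/(1/(14 + 237)) = 1/(1/251) = 251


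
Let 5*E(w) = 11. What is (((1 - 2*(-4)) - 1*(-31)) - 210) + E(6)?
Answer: -839/5 ≈ -167.80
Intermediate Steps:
E(w) = 11/5 (E(w) = (⅕)*11 = 11/5)
(((1 - 2*(-4)) - 1*(-31)) - 210) + E(6) = (((1 - 2*(-4)) - 1*(-31)) - 210) + 11/5 = (((1 + 8) + 31) - 210) + 11/5 = ((9 + 31) - 210) + 11/5 = (40 - 210) + 11/5 = -170 + 11/5 = -839/5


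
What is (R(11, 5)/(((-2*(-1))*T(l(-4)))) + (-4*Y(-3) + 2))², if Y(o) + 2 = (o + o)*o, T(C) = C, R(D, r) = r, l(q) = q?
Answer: 251001/64 ≈ 3921.9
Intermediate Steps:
Y(o) = -2 + 2*o² (Y(o) = -2 + (o + o)*o = -2 + (2*o)*o = -2 + 2*o²)
(R(11, 5)/(((-2*(-1))*T(l(-4)))) + (-4*Y(-3) + 2))² = (5/((-2*(-1)*(-4))) + (-4*(-2 + 2*(-3)²) + 2))² = (5/((2*(-4))) + (-4*(-2 + 2*9) + 2))² = (5/(-8) + (-4*(-2 + 18) + 2))² = (5*(-⅛) + (-4*16 + 2))² = (-5/8 + (-64 + 2))² = (-5/8 - 62)² = (-501/8)² = 251001/64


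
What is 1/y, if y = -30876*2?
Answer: -1/61752 ≈ -1.6194e-5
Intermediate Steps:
y = -61752
1/y = 1/(-61752) = -1/61752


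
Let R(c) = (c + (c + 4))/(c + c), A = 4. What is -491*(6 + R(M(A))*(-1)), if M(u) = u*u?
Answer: -19149/8 ≈ -2393.6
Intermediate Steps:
M(u) = u²
R(c) = (4 + 2*c)/(2*c) (R(c) = (c + (4 + c))/((2*c)) = (4 + 2*c)*(1/(2*c)) = (4 + 2*c)/(2*c))
-491*(6 + R(M(A))*(-1)) = -491*(6 + ((2 + 4²)/(4²))*(-1)) = -491*(6 + ((2 + 16)/16)*(-1)) = -491*(6 + ((1/16)*18)*(-1)) = -491*(6 + (9/8)*(-1)) = -491*(6 - 9/8) = -491*39/8 = -1*19149/8 = -19149/8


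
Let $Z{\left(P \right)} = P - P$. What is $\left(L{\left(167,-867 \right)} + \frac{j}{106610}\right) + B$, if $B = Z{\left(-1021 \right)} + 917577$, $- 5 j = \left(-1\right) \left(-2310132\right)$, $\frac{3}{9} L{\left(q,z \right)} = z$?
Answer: $\frac{243862823334}{266525} \approx 9.1497 \cdot 10^{5}$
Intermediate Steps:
$Z{\left(P \right)} = 0$
$L{\left(q,z \right)} = 3 z$
$j = - \frac{2310132}{5}$ ($j = - \frac{\left(-1\right) \left(-2310132\right)}{5} = \left(- \frac{1}{5}\right) 2310132 = - \frac{2310132}{5} \approx -4.6203 \cdot 10^{5}$)
$B = 917577$ ($B = 0 + 917577 = 917577$)
$\left(L{\left(167,-867 \right)} + \frac{j}{106610}\right) + B = \left(3 \left(-867\right) - \frac{2310132}{5 \cdot 106610}\right) + 917577 = \left(-2601 - \frac{1155066}{266525}\right) + 917577 = - \frac{694386591}{266525} + 917577 = \frac{243862823334}{266525}$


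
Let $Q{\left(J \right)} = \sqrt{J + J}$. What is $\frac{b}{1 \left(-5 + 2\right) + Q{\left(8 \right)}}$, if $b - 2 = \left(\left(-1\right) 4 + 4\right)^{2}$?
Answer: $2$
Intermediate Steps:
$Q{\left(J \right)} = \sqrt{2} \sqrt{J}$ ($Q{\left(J \right)} = \sqrt{2 J} = \sqrt{2} \sqrt{J}$)
$b = 2$ ($b = 2 + \left(\left(-1\right) 4 + 4\right)^{2} = 2 + \left(-4 + 4\right)^{2} = 2 + 0^{2} = 2 + 0 = 2$)
$\frac{b}{1 \left(-5 + 2\right) + Q{\left(8 \right)}} = \frac{1}{1 \left(-5 + 2\right) + \sqrt{2} \sqrt{8}} \cdot 2 = \frac{1}{1 \left(-3\right) + \sqrt{2} \cdot 2 \sqrt{2}} \cdot 2 = \frac{1}{-3 + 4} \cdot 2 = 1^{-1} \cdot 2 = 1 \cdot 2 = 2$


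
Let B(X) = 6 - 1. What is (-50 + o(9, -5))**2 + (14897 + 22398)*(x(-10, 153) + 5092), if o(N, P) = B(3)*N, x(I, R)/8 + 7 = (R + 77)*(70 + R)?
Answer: 15490702045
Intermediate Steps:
B(X) = 5
x(I, R) = -56 + 8*(70 + R)*(77 + R) (x(I, R) = -56 + 8*((R + 77)*(70 + R)) = -56 + 8*((77 + R)*(70 + R)) = -56 + 8*((70 + R)*(77 + R)) = -56 + 8*(70 + R)*(77 + R))
o(N, P) = 5*N
(-50 + o(9, -5))**2 + (14897 + 22398)*(x(-10, 153) + 5092) = (-50 + 5*9)**2 + (14897 + 22398)*((43064 + 8*153**2 + 1176*153) + 5092) = (-50 + 45)**2 + 37295*((43064 + 8*23409 + 179928) + 5092) = (-5)**2 + 37295*((43064 + 187272 + 179928) + 5092) = 25 + 37295*(410264 + 5092) = 25 + 37295*415356 = 25 + 15490702020 = 15490702045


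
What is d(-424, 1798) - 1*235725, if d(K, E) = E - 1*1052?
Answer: -234979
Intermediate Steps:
d(K, E) = -1052 + E (d(K, E) = E - 1052 = -1052 + E)
d(-424, 1798) - 1*235725 = (-1052 + 1798) - 1*235725 = 746 - 235725 = -234979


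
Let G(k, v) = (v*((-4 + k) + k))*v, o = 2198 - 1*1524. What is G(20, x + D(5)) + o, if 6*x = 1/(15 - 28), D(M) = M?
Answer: 265227/169 ≈ 1569.4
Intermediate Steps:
o = 674 (o = 2198 - 1524 = 674)
x = -1/78 (x = 1/(6*(15 - 28)) = (⅙)/(-13) = (⅙)*(-1/13) = -1/78 ≈ -0.012821)
G(k, v) = v²*(-4 + 2*k) (G(k, v) = (v*(-4 + 2*k))*v = v²*(-4 + 2*k))
G(20, x + D(5)) + o = 2*(-1/78 + 5)²*(-2 + 20) + 674 = 2*(389/78)²*18 + 674 = 2*(151321/6084)*18 + 674 = 151321/169 + 674 = 265227/169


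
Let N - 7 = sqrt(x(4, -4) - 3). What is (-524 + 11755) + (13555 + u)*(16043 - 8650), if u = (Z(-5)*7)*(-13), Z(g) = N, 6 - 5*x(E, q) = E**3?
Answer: 95514005 - 672763*I*sqrt(365)/5 ≈ 9.5514e+7 - 2.5706e+6*I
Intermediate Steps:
x(E, q) = 6/5 - E**3/5
N = 7 + I*sqrt(365)/5 (N = 7 + sqrt((6/5 - 1/5*4**3) - 3) = 7 + sqrt((6/5 - 1/5*64) - 3) = 7 + sqrt((6/5 - 64/5) - 3) = 7 + sqrt(-58/5 - 3) = 7 + sqrt(-73/5) = 7 + I*sqrt(365)/5 ≈ 7.0 + 3.821*I)
Z(g) = 7 + I*sqrt(365)/5
u = -637 - 91*I*sqrt(365)/5 (u = ((7 + I*sqrt(365)/5)*7)*(-13) = (49 + 7*I*sqrt(365)/5)*(-13) = -637 - 91*I*sqrt(365)/5 ≈ -637.0 - 347.71*I)
(-524 + 11755) + (13555 + u)*(16043 - 8650) = (-524 + 11755) + (13555 + (-637 - 91*I*sqrt(365)/5))*(16043 - 8650) = 11231 + (12918 - 91*I*sqrt(365)/5)*7393 = 11231 + (95502774 - 672763*I*sqrt(365)/5) = 95514005 - 672763*I*sqrt(365)/5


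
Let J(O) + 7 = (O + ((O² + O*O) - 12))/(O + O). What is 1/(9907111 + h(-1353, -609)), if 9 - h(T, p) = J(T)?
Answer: 902/8937448505 ≈ 1.0092e-7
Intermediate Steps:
J(O) = -7 + (-12 + O + 2*O²)/(2*O) (J(O) = -7 + (O + ((O² + O*O) - 12))/(O + O) = -7 + (O + ((O² + O²) - 12))/((2*O)) = -7 + (O + (2*O² - 12))*(1/(2*O)) = -7 + (O + (-12 + 2*O²))*(1/(2*O)) = -7 + (-12 + O + 2*O²)*(1/(2*O)) = -7 + (-12 + O + 2*O²)/(2*O))
h(T, p) = 31/2 - T + 6/T (h(T, p) = 9 - (-13/2 + T - 6/T) = 9 + (13/2 - T + 6/T) = 31/2 - T + 6/T)
1/(9907111 + h(-1353, -609)) = 1/(9907111 + (31/2 - 1*(-1353) + 6/(-1353))) = 1/(9907111 + (31/2 + 1353 + 6*(-1/1353))) = 1/(9907111 + (31/2 + 1353 - 2/451)) = 1/(9907111 + 1234383/902) = 1/(8937448505/902) = 902/8937448505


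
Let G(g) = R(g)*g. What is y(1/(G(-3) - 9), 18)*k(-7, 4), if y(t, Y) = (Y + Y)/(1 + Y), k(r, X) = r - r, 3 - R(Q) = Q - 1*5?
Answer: 0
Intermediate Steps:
R(Q) = 8 - Q (R(Q) = 3 - (Q - 1*5) = 3 - (Q - 5) = 3 - (-5 + Q) = 3 + (5 - Q) = 8 - Q)
k(r, X) = 0
G(g) = g*(8 - g) (G(g) = (8 - g)*g = g*(8 - g))
y(t, Y) = 2*Y/(1 + Y) (y(t, Y) = (2*Y)/(1 + Y) = 2*Y/(1 + Y))
y(1/(G(-3) - 9), 18)*k(-7, 4) = (2*18/(1 + 18))*0 = (2*18/19)*0 = (2*18*(1/19))*0 = (36/19)*0 = 0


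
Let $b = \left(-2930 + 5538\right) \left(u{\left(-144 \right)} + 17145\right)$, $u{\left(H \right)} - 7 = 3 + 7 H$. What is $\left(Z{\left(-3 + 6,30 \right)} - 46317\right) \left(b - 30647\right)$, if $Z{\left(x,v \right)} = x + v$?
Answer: $-1947664461036$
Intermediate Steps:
$u{\left(H \right)} = 10 + 7 H$ ($u{\left(H \right)} = 7 + \left(3 + 7 H\right) = 10 + 7 H$)
$b = 42111376$ ($b = \left(-2930 + 5538\right) \left(\left(10 + 7 \left(-144\right)\right) + 17145\right) = 2608 \left(\left(10 - 1008\right) + 17145\right) = 2608 \left(-998 + 17145\right) = 2608 \cdot 16147 = 42111376$)
$Z{\left(x,v \right)} = v + x$
$\left(Z{\left(-3 + 6,30 \right)} - 46317\right) \left(b - 30647\right) = \left(\left(30 + \left(-3 + 6\right)\right) - 46317\right) \left(42111376 - 30647\right) = \left(\left(30 + 3\right) - 46317\right) 42080729 = \left(33 - 46317\right) 42080729 = \left(-46284\right) 42080729 = -1947664461036$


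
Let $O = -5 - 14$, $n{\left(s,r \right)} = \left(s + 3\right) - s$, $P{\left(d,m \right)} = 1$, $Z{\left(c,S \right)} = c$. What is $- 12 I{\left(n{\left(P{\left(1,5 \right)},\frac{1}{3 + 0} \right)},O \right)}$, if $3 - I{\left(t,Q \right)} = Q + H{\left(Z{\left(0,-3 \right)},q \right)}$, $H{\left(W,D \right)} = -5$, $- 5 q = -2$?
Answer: $-324$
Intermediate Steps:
$q = \frac{2}{5}$ ($q = \left(- \frac{1}{5}\right) \left(-2\right) = \frac{2}{5} \approx 0.4$)
$n{\left(s,r \right)} = 3$ ($n{\left(s,r \right)} = \left(3 + s\right) - s = 3$)
$O = -19$ ($O = -5 - 14 = -19$)
$I{\left(t,Q \right)} = 8 - Q$ ($I{\left(t,Q \right)} = 3 - \left(Q - 5\right) = 3 - \left(-5 + Q\right) = 8 - Q$)
$- 12 I{\left(n{\left(P{\left(1,5 \right)},\frac{1}{3 + 0} \right)},O \right)} = - 12 \left(8 - -19\right) = - 12 \left(8 + 19\right) = \left(-12\right) 27 = -324$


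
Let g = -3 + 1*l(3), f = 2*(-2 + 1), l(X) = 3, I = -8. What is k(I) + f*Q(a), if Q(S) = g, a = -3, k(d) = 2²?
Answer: 4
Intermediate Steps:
k(d) = 4
f = -2 (f = 2*(-1) = -2)
g = 0 (g = -3 + 1*3 = -3 + 3 = 0)
Q(S) = 0
k(I) + f*Q(a) = 4 - 2*0 = 4 + 0 = 4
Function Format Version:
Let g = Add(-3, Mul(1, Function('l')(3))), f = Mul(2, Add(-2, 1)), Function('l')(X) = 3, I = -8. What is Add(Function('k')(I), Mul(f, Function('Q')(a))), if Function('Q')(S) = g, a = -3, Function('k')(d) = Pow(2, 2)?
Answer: 4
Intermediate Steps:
Function('k')(d) = 4
f = -2 (f = Mul(2, -1) = -2)
g = 0 (g = Add(-3, Mul(1, 3)) = Add(-3, 3) = 0)
Function('Q')(S) = 0
Add(Function('k')(I), Mul(f, Function('Q')(a))) = Add(4, Mul(-2, 0)) = Add(4, 0) = 4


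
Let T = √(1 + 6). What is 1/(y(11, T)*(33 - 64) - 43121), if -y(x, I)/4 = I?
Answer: -1391/59977839 - 4*√7/59977839 ≈ -2.3368e-5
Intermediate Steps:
T = √7 ≈ 2.6458
y(x, I) = -4*I
1/(y(11, T)*(33 - 64) - 43121) = 1/((-4*√7)*(33 - 64) - 43121) = 1/(-4*√7*(-31) - 43121) = 1/(124*√7 - 43121) = 1/(-43121 + 124*√7)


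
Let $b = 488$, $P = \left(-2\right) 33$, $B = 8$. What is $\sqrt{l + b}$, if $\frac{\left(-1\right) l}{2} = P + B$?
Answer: $2 \sqrt{151} \approx 24.576$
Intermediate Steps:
$P = -66$
$l = 116$ ($l = - 2 \left(-66 + 8\right) = \left(-2\right) \left(-58\right) = 116$)
$\sqrt{l + b} = \sqrt{116 + 488} = \sqrt{604} = 2 \sqrt{151}$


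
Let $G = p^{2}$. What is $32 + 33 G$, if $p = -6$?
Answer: $1220$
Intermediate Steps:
$G = 36$ ($G = \left(-6\right)^{2} = 36$)
$32 + 33 G = 32 + 33 \cdot 36 = 32 + 1188 = 1220$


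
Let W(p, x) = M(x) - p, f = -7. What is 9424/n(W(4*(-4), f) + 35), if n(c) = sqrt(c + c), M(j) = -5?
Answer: 4712*sqrt(23)/23 ≈ 982.52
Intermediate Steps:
W(p, x) = -5 - p
n(c) = sqrt(2)*sqrt(c) (n(c) = sqrt(2*c) = sqrt(2)*sqrt(c))
9424/n(W(4*(-4), f) + 35) = 9424/((sqrt(2)*sqrt((-5 - 4*(-4)) + 35))) = 9424/((sqrt(2)*sqrt((-5 - 1*(-16)) + 35))) = 9424/((sqrt(2)*sqrt((-5 + 16) + 35))) = 9424/((sqrt(2)*sqrt(11 + 35))) = 9424/((sqrt(2)*sqrt(46))) = 9424/((2*sqrt(23))) = 9424*(sqrt(23)/46) = 4712*sqrt(23)/23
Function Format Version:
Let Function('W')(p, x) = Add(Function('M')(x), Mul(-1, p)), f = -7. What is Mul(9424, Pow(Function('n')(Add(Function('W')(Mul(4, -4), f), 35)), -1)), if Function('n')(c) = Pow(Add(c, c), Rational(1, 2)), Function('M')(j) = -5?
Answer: Mul(Rational(4712, 23), Pow(23, Rational(1, 2))) ≈ 982.52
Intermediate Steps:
Function('W')(p, x) = Add(-5, Mul(-1, p))
Function('n')(c) = Mul(Pow(2, Rational(1, 2)), Pow(c, Rational(1, 2))) (Function('n')(c) = Pow(Mul(2, c), Rational(1, 2)) = Mul(Pow(2, Rational(1, 2)), Pow(c, Rational(1, 2))))
Mul(9424, Pow(Function('n')(Add(Function('W')(Mul(4, -4), f), 35)), -1)) = Mul(9424, Pow(Mul(Pow(2, Rational(1, 2)), Pow(Add(Add(-5, Mul(-1, Mul(4, -4))), 35), Rational(1, 2))), -1)) = Mul(9424, Pow(Mul(Pow(2, Rational(1, 2)), Pow(Add(Add(-5, Mul(-1, -16)), 35), Rational(1, 2))), -1)) = Mul(9424, Pow(Mul(Pow(2, Rational(1, 2)), Pow(Add(Add(-5, 16), 35), Rational(1, 2))), -1)) = Mul(9424, Pow(Mul(Pow(2, Rational(1, 2)), Pow(Add(11, 35), Rational(1, 2))), -1)) = Mul(9424, Pow(Mul(Pow(2, Rational(1, 2)), Pow(46, Rational(1, 2))), -1)) = Mul(9424, Pow(Mul(2, Pow(23, Rational(1, 2))), -1)) = Mul(9424, Mul(Rational(1, 46), Pow(23, Rational(1, 2)))) = Mul(Rational(4712, 23), Pow(23, Rational(1, 2)))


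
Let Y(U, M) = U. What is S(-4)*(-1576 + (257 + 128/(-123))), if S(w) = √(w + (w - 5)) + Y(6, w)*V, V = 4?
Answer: -1298920/41 - 162365*I*√13/123 ≈ -31681.0 - 4759.5*I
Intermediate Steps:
S(w) = 24 + √(-5 + 2*w) (S(w) = √(w + (w - 5)) + 6*4 = √(w + (-5 + w)) + 24 = √(-5 + 2*w) + 24 = 24 + √(-5 + 2*w))
S(-4)*(-1576 + (257 + 128/(-123))) = (24 + √(-5 + 2*(-4)))*(-1576 + (257 + 128/(-123))) = (24 + √(-5 - 8))*(-1576 + (257 + 128*(-1/123))) = (24 + √(-13))*(-1576 + (257 - 128/123)) = (24 + I*√13)*(-1576 + 31483/123) = (24 + I*√13)*(-162365/123) = -1298920/41 - 162365*I*√13/123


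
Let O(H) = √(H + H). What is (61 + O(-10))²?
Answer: 3701 + 244*I*√5 ≈ 3701.0 + 545.6*I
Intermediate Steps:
O(H) = √2*√H (O(H) = √(2*H) = √2*√H)
(61 + O(-10))² = (61 + √2*√(-10))² = (61 + √2*(I*√10))² = (61 + 2*I*√5)²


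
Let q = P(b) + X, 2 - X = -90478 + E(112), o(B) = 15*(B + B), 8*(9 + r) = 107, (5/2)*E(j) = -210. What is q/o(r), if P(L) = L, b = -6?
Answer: 120744/175 ≈ 689.97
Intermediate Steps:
E(j) = -84 (E(j) = (⅖)*(-210) = -84)
r = 35/8 (r = -9 + (⅛)*107 = -9 + 107/8 = 35/8 ≈ 4.3750)
o(B) = 30*B (o(B) = 15*(2*B) = 30*B)
X = 90564 (X = 2 - (-90478 - 84) = 2 - 1*(-90562) = 2 + 90562 = 90564)
q = 90558 (q = -6 + 90564 = 90558)
q/o(r) = 90558/((30*(35/8))) = 90558/(525/4) = 90558*(4/525) = 120744/175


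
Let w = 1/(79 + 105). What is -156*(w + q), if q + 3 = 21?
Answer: -129207/46 ≈ -2808.8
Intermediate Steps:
q = 18 (q = -3 + 21 = 18)
w = 1/184 ≈ 0.0054348
-156*(w + q) = -156*(1/184 + 18) = -156*3313/184 = -129207/46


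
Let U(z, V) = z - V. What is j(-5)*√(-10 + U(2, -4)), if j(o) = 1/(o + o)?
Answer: -I/5 ≈ -0.2*I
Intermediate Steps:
j(o) = 1/(2*o)
j(-5)*√(-10 + U(2, -4)) = ((½)/(-5))*√(-10 + (2 - 1*(-4))) = ((½)*(-⅕))*√(-10 + (2 + 4)) = -√(-10 + 6)/10 = -I/5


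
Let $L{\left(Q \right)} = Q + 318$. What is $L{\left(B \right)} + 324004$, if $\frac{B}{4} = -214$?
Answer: $323466$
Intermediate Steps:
$B = -856$ ($B = 4 \left(-214\right) = -856$)
$L{\left(Q \right)} = 318 + Q$
$L{\left(B \right)} + 324004 = \left(318 - 856\right) + 324004 = -538 + 324004 = 323466$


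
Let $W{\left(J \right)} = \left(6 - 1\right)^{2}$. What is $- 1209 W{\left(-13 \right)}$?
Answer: $-30225$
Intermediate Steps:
$W{\left(J \right)} = 25$ ($W{\left(J \right)} = 5^{2} = 25$)
$- 1209 W{\left(-13 \right)} = \left(-1209\right) 25 = -30225$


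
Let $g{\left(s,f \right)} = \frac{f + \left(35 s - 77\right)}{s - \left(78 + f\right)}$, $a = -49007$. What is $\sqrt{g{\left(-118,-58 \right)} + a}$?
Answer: $\frac{i \sqrt{932700738}}{138} \approx 221.31 i$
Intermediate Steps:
$g{\left(s,f \right)} = \frac{-77 + f + 35 s}{-78 + s - f}$ ($g{\left(s,f \right)} = \frac{f + \left(-77 + 35 s\right)}{-78 + s - f} = \frac{-77 + f + 35 s}{-78 + s - f}$)
$\sqrt{g{\left(-118,-58 \right)} + a} = \sqrt{\frac{77 - -58 - -4130}{78 - 58 - -118} - 49007} = \sqrt{\frac{77 + 58 + 4130}{78 - 58 + 118} - 49007} = \sqrt{\frac{1}{138} \cdot 4265 - 49007} = \sqrt{\frac{4265}{138} - 49007} = \sqrt{- \frac{6758701}{138}} = \frac{i \sqrt{932700738}}{138}$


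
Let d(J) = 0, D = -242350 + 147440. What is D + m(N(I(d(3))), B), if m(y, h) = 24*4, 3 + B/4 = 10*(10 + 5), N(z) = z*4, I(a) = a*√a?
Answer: -94814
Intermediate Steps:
D = -94910
I(a) = a^(3/2)
N(z) = 4*z
B = 588 (B = -12 + 4*(10*(10 + 5)) = -12 + 4*(10*15) = -12 + 4*150 = -12 + 600 = 588)
m(y, h) = 96
D + m(N(I(d(3))), B) = -94910 + 96 = -94814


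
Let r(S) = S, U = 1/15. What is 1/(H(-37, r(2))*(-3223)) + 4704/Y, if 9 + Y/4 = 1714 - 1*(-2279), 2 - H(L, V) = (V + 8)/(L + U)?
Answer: 99290101/336526322 ≈ 0.29504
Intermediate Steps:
U = 1/15 ≈ 0.066667
H(L, V) = 2 - (8 + V)/(1/15 + L) (H(L, V) = 2 - (V + 8)/(L + 1/15) = 2 - (8 + V)/(1/15 + L))
Y = 15936 (Y = -36 + 4*(1714 - 1*(-2279)) = -36 + 4*(1714 + 2279) = -36 + 4*3993 = -36 + 15972 = 15936)
1/(H(-37, r(2))*(-3223)) + 4704/Y = 1/(((-118 - 15*2 + 30*(-37))/(1 + 15*(-37)))*(-3223)) + 4704/15936 = -1/3223/((-118 - 30 - 1110)/(1 - 555)) + 4704*(1/15936) = -1/3223/(-1258/(-554)) + 49/166 = -1/3223/(-1/554*(-1258)) + 49/166 = -1/3223/(629/277) + 49/166 = (277/629)*(-1/3223) + 49/166 = -277/2027267 + 49/166 = 99290101/336526322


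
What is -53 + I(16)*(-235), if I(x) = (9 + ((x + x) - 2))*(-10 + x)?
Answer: -55043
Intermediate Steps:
I(x) = (-10 + x)*(7 + 2*x) (I(x) = (9 + (2*x - 2))*(-10 + x) = (9 + (-2 + 2*x))*(-10 + x) = (7 + 2*x)*(-10 + x) = (-10 + x)*(7 + 2*x))
-53 + I(16)*(-235) = -53 + (-70 - 13*16 + 2*16**2)*(-235) = -53 + (-70 - 208 + 2*256)*(-235) = -53 + (-70 - 208 + 512)*(-235) = -53 + 234*(-235) = -53 - 54990 = -55043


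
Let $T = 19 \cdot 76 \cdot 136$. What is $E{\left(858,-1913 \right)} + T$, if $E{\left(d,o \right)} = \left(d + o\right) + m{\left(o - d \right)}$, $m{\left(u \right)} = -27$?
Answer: $195302$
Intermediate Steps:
$E{\left(d,o \right)} = -27 + d + o$ ($E{\left(d,o \right)} = \left(d + o\right) - 27 = -27 + d + o$)
$T = 196384$ ($T = 1444 \cdot 136 = 196384$)
$E{\left(858,-1913 \right)} + T = \left(-27 + 858 - 1913\right) + 196384 = -1082 + 196384 = 195302$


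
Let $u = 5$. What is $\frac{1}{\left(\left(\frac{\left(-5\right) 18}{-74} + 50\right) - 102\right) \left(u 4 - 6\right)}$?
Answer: $- \frac{37}{26306} \approx -0.0014065$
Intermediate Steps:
$\frac{1}{\left(\left(\frac{\left(-5\right) 18}{-74} + 50\right) - 102\right) \left(u 4 - 6\right)} = \frac{1}{\left(\left(\frac{\left(-5\right) 18}{-74} + 50\right) - 102\right) \left(5 \cdot 4 - 6\right)} = \frac{1}{\left(\left(\left(-90\right) \left(- \frac{1}{74}\right) + 50\right) - 102\right) \left(20 - 6\right)} = \frac{1}{\left(\left(\frac{45}{37} + 50\right) - 102\right) 14} = \frac{1}{\left(\frac{1895}{37} - 102\right) 14} = \frac{1}{\left(- \frac{1879}{37}\right) 14} = \frac{1}{- \frac{26306}{37}} = - \frac{37}{26306}$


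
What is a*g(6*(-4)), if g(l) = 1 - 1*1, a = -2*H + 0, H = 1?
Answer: 0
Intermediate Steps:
a = -2 (a = -2*1 + 0 = -2 + 0 = -2)
g(l) = 0 (g(l) = 1 - 1 = 0)
a*g(6*(-4)) = -2*0 = 0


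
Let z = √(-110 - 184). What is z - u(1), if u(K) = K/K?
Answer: -1 + 7*I*√6 ≈ -1.0 + 17.146*I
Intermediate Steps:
u(K) = 1
z = 7*I*√6 (z = √(-294) = 7*I*√6 ≈ 17.146*I)
z - u(1) = 7*I*√6 - 1*1 = 7*I*√6 - 1 = -1 + 7*I*√6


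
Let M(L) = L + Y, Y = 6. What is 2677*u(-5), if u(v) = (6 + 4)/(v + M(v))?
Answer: -13385/2 ≈ -6692.5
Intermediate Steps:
M(L) = 6 + L (M(L) = L + 6 = 6 + L)
u(v) = 10/(6 + 2*v) (u(v) = (6 + 4)/(v + (6 + v)) = 10/(6 + 2*v))
2677*u(-5) = 2677*(5/(3 - 5)) = 2677*(5/(-2)) = 2677*(5*(-½)) = 2677*(-5/2) = -13385/2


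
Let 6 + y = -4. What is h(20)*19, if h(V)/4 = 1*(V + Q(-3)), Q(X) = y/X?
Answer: 5320/3 ≈ 1773.3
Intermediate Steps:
y = -10 (y = -6 - 4 = -10)
Q(X) = -10/X
h(V) = 40/3 + 4*V (h(V) = 4*(1*(V - 10/(-3))) = 4*(1*(V - 10*(-⅓))) = 4*(1*(V + 10/3)) = 4*(1*(10/3 + V)) = 4*(10/3 + V) = 40/3 + 4*V)
h(20)*19 = (40/3 + 4*20)*19 = (40/3 + 80)*19 = (280/3)*19 = 5320/3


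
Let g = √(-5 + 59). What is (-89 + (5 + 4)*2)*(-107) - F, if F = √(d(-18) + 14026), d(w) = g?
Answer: 7597 - √(14026 + 3*√6) ≈ 7478.5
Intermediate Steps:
g = 3*√6 (g = √54 = 3*√6 ≈ 7.3485)
d(w) = 3*√6
F = √(14026 + 3*√6) (F = √(3*√6 + 14026) = √(14026 + 3*√6) ≈ 118.46)
(-89 + (5 + 4)*2)*(-107) - F = (-89 + (5 + 4)*2)*(-107) - √(14026 + 3*√6) = (-89 + 9*2)*(-107) - √(14026 + 3*√6) = (-89 + 18)*(-107) - √(14026 + 3*√6) = -71*(-107) - √(14026 + 3*√6) = 7597 - √(14026 + 3*√6)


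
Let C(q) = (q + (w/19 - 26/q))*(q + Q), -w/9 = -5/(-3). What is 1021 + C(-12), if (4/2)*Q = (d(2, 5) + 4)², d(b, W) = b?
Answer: 18188/19 ≈ 957.26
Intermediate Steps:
w = -15 (w = -(-45)/(-3) = -(-45)*(-1)/3 = -9*5/3 = -15)
Q = 18 (Q = (2 + 4)²/2 = (½)*6² = (½)*36 = 18)
C(q) = (18 + q)*(-15/19 + q - 26/q) (C(q) = (q + (-15/19 - 26/q))*(q + 18) = (q + (-15*1/19 - 26/q))*(18 + q) = (q + (-15/19 - 26/q))*(18 + q) = (-15/19 + q - 26/q)*(18 + q) = (18 + q)*(-15/19 + q - 26/q))
1021 + C(-12) = 1021 + (-764/19 + (-12)² - 468/(-12) + (327/19)*(-12)) = 1021 + (-764/19 + 144 - 468*(-1/12) - 3924/19) = 1021 + (-764/19 + 144 + 39 - 3924/19) = 1021 - 1211/19 = 18188/19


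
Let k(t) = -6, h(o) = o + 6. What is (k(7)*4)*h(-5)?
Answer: -24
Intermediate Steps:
h(o) = 6 + o
(k(7)*4)*h(-5) = (-6*4)*(6 - 5) = -24*1 = -24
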